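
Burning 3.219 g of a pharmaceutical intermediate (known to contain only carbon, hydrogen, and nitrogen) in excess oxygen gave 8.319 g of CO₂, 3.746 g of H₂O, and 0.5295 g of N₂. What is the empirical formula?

C5H11N

mol C = 8.319 g CO₂ ÷ 44.009 g/mol = 0.18903 mol
mol H = 2 × 3.746 g H₂O ÷ 18.015 g/mol = 0.41588 mol
mol N = 2 × 0.5295 g N₂ ÷ 28.014 g/mol = 0.037803 mol
Divide by the smallest (0.037803 mol): C 5.000, H 11.001, N 1.000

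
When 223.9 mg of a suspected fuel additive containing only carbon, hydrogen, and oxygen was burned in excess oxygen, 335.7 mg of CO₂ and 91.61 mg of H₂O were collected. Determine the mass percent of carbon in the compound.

mol C = 0.3357 g CO₂ ÷ 44.009 g/mol = 0.0076280 mol
mol H = 2 × 0.09161 g H₂O ÷ 18.015 g/mol = 0.010170 mol
mass O = 0.2239 − (0.091620 + 0.010252) = 0.12203 g → mol O = 0.12203 ÷ 15.999 = 0.0076273 mol
mass % C = 0.091620 g ÷ 0.2239 g × 100%

40.92%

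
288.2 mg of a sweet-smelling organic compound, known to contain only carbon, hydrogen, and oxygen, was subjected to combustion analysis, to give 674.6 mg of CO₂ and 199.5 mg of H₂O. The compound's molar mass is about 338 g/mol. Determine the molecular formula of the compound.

C18H26O6

mol C = 0.6746 g CO₂ ÷ 44.009 g/mol = 0.015329 mol
mol H = 2 × 0.1995 g H₂O ÷ 18.015 g/mol = 0.022148 mol
mass O = 0.2882 − (0.18411 + 0.022325) = 0.081762 g → mol O = 0.081762 ÷ 15.999 = 0.0051104 mol
Divide by the smallest (0.0051104 mol): C 2.999, H 4.334, O 1.000
Multiplying each by 3 gives whole numbers: C 9.00, H 13.00, O 3.00
Empirical formula: C9H13O3
Empirical-formula mass = 169.20 g/mol; 338 ÷ 169.20 ≈ 2, so the molecular formula is C18H26O6.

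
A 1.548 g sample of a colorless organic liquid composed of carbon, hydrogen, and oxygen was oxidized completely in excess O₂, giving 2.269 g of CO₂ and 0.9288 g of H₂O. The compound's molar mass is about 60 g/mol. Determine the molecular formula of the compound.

C2H4O2

mol C = 2.269 g CO₂ ÷ 44.009 g/mol = 0.051558 mol
mol H = 2 × 0.9288 g H₂O ÷ 18.015 g/mol = 0.10311 mol
mass O = 1.548 − (0.61926 + 0.10394) = 0.82480 g → mol O = 0.82480 ÷ 15.999 = 0.051553 mol
Divide by the smallest (0.051553 mol): C 1.000, H 2.000, O 1.000
Empirical formula: CH2O
Empirical-formula mass = 30.03 g/mol; 60 ÷ 30.03 ≈ 2, so the molecular formula is C2H4O2.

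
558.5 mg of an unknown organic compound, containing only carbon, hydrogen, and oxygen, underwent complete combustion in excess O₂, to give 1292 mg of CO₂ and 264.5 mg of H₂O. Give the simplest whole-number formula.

mol C = 1.292 g CO₂ ÷ 44.009 g/mol = 0.029358 mol
mol H = 2 × 0.2645 g H₂O ÷ 18.015 g/mol = 0.029364 mol
mass O = 0.5585 − (0.35261 + 0.029599) = 0.17629 g → mol O = 0.17629 ÷ 15.999 = 0.011019 mol
Divide by the smallest (0.011019 mol): C 2.664, H 2.665, O 1.000
Multiplying each by 3 gives whole numbers: C 7.99, H 7.99, O 3.00

C8H8O3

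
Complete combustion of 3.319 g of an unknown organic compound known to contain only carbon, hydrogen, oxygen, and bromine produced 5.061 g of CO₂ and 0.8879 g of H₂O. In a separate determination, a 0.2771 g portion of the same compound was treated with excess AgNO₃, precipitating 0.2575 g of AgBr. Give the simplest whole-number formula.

C7H6BrO2

mol C = 5.061 g CO₂ ÷ 44.009 g/mol = 0.11500 mol
mol H = 2 × 0.8879 g H₂O ÷ 18.015 g/mol = 0.098573 mol
From the AgBr data: mol Br per gram of compound = (0.2575 ÷ 187.772) ÷ 0.2771 = 0.0049489 mol/g, so in the 3.319 g combustion sample mol Br = 0.016425 mol
mass O = 3.319 − (1.3813 + 0.099362 + 1.3125) = 0.52592 g → mol O = 0.52592 ÷ 15.999 = 0.032872 mol
Divide by the smallest (0.016425 mol): C 7.001, H 6.001, Br 1.000, O 2.001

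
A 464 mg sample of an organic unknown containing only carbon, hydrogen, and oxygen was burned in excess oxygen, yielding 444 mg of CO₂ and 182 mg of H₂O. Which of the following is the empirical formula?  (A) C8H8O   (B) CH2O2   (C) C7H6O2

mol C = 0.444 g CO₂ ÷ 44.009 g/mol = 0.01009 mol
mol H = 2 × 0.182 g H₂O ÷ 18.015 g/mol = 0.02021 mol
mass O = 0.464 − (0.1212 + 0.02037) = 0.3225 g → mol O = 0.3225 ÷ 15.999 = 0.02015 mol
Divide by the smallest (0.01009 mol): C 1.000, H 2.003, O 1.998

(B) CH2O2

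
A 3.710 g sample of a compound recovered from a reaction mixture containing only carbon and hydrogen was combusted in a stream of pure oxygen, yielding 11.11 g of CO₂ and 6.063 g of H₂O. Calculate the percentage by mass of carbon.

81.73%

mol C = 11.11 g CO₂ ÷ 44.009 g/mol = 0.25245 mol
mol H = 2 × 6.063 g H₂O ÷ 18.015 g/mol = 0.67311 mol
mass % C = 3.0322 g ÷ 3.710 g × 100%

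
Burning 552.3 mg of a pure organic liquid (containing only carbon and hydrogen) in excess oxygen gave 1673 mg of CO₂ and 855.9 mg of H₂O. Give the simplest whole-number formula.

C2H5

mol C = 1.673 g CO₂ ÷ 44.009 g/mol = 0.038015 mol
mol H = 2 × 0.8559 g H₂O ÷ 18.015 g/mol = 0.095021 mol
Divide by the smallest (0.038015 mol): C 1.000, H 2.500
Multiplying each by 2 gives whole numbers: C 2.00, H 5.00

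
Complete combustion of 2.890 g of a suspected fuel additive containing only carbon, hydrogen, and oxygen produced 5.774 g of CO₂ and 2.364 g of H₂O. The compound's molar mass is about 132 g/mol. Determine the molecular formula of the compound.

mol C = 5.774 g CO₂ ÷ 44.009 g/mol = 0.13120 mol
mol H = 2 × 2.364 g H₂O ÷ 18.015 g/mol = 0.26245 mol
mass O = 2.890 − (1.5758 + 0.26455) = 1.0496 g → mol O = 1.0496 ÷ 15.999 = 0.065604 mol
Divide by the smallest (0.065604 mol): C 2.000, H 4.000, O 1.000
Empirical formula: C2H4O
Empirical-formula mass = 44.05 g/mol; 132 ÷ 44.05 ≈ 3, so the molecular formula is C6H12O3.

C6H12O3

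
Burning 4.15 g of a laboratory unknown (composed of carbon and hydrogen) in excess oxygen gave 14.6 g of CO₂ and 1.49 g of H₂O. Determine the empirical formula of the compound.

mol C = 14.6 g CO₂ ÷ 44.009 g/mol = 0.3318 mol
mol H = 2 × 1.49 g H₂O ÷ 18.015 g/mol = 0.1654 mol
Divide by the smallest (0.1654 mol): C 2.006, H 1.000

C2H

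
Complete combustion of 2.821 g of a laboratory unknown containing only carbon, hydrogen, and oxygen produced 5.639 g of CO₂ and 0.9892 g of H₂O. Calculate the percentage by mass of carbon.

54.56%

mol C = 5.639 g CO₂ ÷ 44.009 g/mol = 0.12813 mol
mol H = 2 × 0.9892 g H₂O ÷ 18.015 g/mol = 0.10982 mol
mass O = 2.821 − (1.5390 + 0.11070) = 1.1713 g → mol O = 1.1713 ÷ 15.999 = 0.073211 mol
mass % C = 1.5390 g ÷ 2.821 g × 100%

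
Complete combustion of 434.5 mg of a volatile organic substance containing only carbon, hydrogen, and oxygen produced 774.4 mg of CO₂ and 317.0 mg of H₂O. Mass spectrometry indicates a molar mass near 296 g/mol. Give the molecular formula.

C12H24O8

mol C = 0.7744 g CO₂ ÷ 44.009 g/mol = 0.017596 mol
mol H = 2 × 0.3170 g H₂O ÷ 18.015 g/mol = 0.035193 mol
mass O = 0.4345 − (0.21135 + 0.035474) = 0.18768 g → mol O = 0.18768 ÷ 15.999 = 0.011730 mol
Divide by the smallest (0.011730 mol): C 1.500, H 3.000, O 1.000
Multiplying each by 2 gives whole numbers: C 3.00, H 6.00, O 2.00
Empirical formula: C3H6O2
Empirical-formula mass = 74.08 g/mol; 296 ÷ 74.08 ≈ 4, so the molecular formula is C12H24O8.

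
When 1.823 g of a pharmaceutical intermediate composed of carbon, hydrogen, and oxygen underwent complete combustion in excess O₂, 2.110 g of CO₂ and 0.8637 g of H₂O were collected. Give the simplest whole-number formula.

mol C = 2.110 g CO₂ ÷ 44.009 g/mol = 0.047945 mol
mol H = 2 × 0.8637 g H₂O ÷ 18.015 g/mol = 0.095887 mol
mass O = 1.823 − (0.57586 + 0.096654) = 1.1505 g → mol O = 1.1505 ÷ 15.999 = 0.071910 mol
Divide by the smallest (0.047945 mol): C 1.000, H 2.000, O 1.500
Multiplying each by 2 gives whole numbers: C 2.00, H 4.00, O 3.00

C2H4O3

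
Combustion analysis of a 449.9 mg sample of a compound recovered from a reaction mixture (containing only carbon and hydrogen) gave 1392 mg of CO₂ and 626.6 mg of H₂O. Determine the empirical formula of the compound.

mol C = 1.392 g CO₂ ÷ 44.009 g/mol = 0.031630 mol
mol H = 2 × 0.6266 g H₂O ÷ 18.015 g/mol = 0.069564 mol
Divide by the smallest (0.031630 mol): C 1.000, H 2.199
Multiplying each by 5 gives whole numbers: C 5.00, H 11.00

C5H11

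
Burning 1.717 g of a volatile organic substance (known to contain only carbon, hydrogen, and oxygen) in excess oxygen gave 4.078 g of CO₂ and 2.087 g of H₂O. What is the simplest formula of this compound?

mol C = 4.078 g CO₂ ÷ 44.009 g/mol = 0.092663 mol
mol H = 2 × 2.087 g H₂O ÷ 18.015 g/mol = 0.23170 mol
mass O = 1.717 − (1.1130 + 0.23355) = 0.37048 g → mol O = 0.37048 ÷ 15.999 = 0.023156 mol
Divide by the smallest (0.023156 mol): C 4.002, H 10.006, O 1.000

C4H10O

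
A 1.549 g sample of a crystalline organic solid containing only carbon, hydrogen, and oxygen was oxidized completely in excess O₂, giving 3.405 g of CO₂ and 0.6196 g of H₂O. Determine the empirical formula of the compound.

mol C = 3.405 g CO₂ ÷ 44.009 g/mol = 0.077371 mol
mol H = 2 × 0.6196 g H₂O ÷ 18.015 g/mol = 0.068787 mol
mass O = 1.549 − (0.92930 + 0.069337) = 0.55037 g → mol O = 0.55037 ÷ 15.999 = 0.034400 mol
Divide by the smallest (0.034400 mol): C 2.249, H 2.000, O 1.000
Multiplying each by 4 gives whole numbers: C 9.00, H 8.00, O 4.00

C9H8O4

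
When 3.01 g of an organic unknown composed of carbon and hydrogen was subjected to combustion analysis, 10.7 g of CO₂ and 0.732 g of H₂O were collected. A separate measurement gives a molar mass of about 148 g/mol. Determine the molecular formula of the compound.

mol C = 10.7 g CO₂ ÷ 44.009 g/mol = 0.2431 mol
mol H = 2 × 0.732 g H₂O ÷ 18.015 g/mol = 0.08127 mol
Divide by the smallest (0.08127 mol): C 2.992, H 1.000
Empirical formula: C3H
Empirical-formula mass = 37.04 g/mol; 148 ÷ 37.04 ≈ 4, so the molecular formula is C12H4.

C12H4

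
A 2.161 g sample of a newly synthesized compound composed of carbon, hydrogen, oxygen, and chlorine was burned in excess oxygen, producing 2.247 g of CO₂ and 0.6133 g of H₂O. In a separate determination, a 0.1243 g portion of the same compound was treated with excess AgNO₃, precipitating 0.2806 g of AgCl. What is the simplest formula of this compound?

C3H4Cl2O

mol C = 2.247 g CO₂ ÷ 44.009 g/mol = 0.051058 mol
mol H = 2 × 0.6133 g H₂O ÷ 18.015 g/mol = 0.068088 mol
From the AgCl data: mol Cl per gram of compound = (0.2806 ÷ 143.318) ÷ 0.1243 = 0.015751 mol/g, so in the 2.161 g combustion sample mol Cl = 0.034039 mol
mass O = 2.161 − (0.61325 + 0.068632 + 1.2067) = 0.27245 g → mol O = 0.27245 ÷ 15.999 = 0.017029 mol
Divide by the smallest (0.017029 mol): C 2.998, H 3.998, Cl 1.999, O 1.000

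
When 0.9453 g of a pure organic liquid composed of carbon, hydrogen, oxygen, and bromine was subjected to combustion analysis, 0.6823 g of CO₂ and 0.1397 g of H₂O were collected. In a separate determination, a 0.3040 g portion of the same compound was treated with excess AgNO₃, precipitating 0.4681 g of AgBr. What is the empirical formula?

mol C = 0.6823 g CO₂ ÷ 44.009 g/mol = 0.015504 mol
mol H = 2 × 0.1397 g H₂O ÷ 18.015 g/mol = 0.015509 mol
From the AgBr data: mol Br per gram of compound = (0.4681 ÷ 187.772) ÷ 0.3040 = 0.0082004 mol/g, so in the 0.9453 g combustion sample mol Br = 0.0077518 mol
mass O = 0.9453 − (0.18621 + 0.015633 + 0.61940) = 0.12405 g → mol O = 0.12405 ÷ 15.999 = 0.0077536 mol
Divide by the smallest (0.0077518 mol): C 2.000, H 2.001, Br 1.000, O 1.000

C2H2BrO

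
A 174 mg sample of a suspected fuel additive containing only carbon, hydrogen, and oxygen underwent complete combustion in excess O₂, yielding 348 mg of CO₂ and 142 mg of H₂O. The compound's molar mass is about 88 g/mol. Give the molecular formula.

mol C = 0.348 g CO₂ ÷ 44.009 g/mol = 0.007907 mol
mol H = 2 × 0.142 g H₂O ÷ 18.015 g/mol = 0.01576 mol
mass O = 0.174 − (0.09498 + 0.01589) = 0.06313 g → mol O = 0.06313 ÷ 15.999 = 0.003946 mol
Divide by the smallest (0.003946 mol): C 2.004, H 3.995, O 1.000
Empirical formula: C2H4O
Empirical-formula mass = 44.05 g/mol; 88 ÷ 44.05 ≈ 2, so the molecular formula is C4H8O2.

C4H8O2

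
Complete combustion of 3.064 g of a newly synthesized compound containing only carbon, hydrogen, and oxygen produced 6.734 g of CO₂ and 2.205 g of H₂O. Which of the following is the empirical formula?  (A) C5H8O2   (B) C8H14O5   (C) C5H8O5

(A) C5H8O2

mol C = 6.734 g CO₂ ÷ 44.009 g/mol = 0.15301 mol
mol H = 2 × 2.205 g H₂O ÷ 18.015 g/mol = 0.24480 mol
mass O = 3.064 − (1.8379 + 0.24675) = 0.97939 g → mol O = 0.97939 ÷ 15.999 = 0.061216 mol
Divide by the smallest (0.061216 mol): C 2.500, H 3.999, O 1.000
Multiplying each by 2 gives whole numbers: C 5.00, H 8.00, O 2.00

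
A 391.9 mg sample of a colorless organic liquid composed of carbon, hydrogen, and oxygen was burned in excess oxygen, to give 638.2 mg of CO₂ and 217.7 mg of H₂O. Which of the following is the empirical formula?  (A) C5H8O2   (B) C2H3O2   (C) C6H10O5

(C) C6H10O5

mol C = 0.6382 g CO₂ ÷ 44.009 g/mol = 0.014502 mol
mol H = 2 × 0.2177 g H₂O ÷ 18.015 g/mol = 0.024169 mol
mass O = 0.3919 − (0.17418 + 0.024362) = 0.19336 g → mol O = 0.19336 ÷ 15.999 = 0.012086 mol
Divide by the smallest (0.012086 mol): C 1.200, H 2.000, O 1.000
Multiplying each by 5 gives whole numbers: C 6.00, H 10.00, O 5.00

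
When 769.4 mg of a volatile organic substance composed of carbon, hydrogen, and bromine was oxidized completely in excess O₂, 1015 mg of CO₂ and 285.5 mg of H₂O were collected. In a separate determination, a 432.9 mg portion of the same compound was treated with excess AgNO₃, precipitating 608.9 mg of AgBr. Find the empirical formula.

C8H11Br2

mol C = 1.015 g CO₂ ÷ 44.009 g/mol = 0.023063 mol
mol H = 2 × 0.2855 g H₂O ÷ 18.015 g/mol = 0.031696 mol
From the AgBr data: mol Br per gram of compound = (0.6089 ÷ 187.772) ÷ 0.4329 = 0.0074908 mol/g, so in the 0.7694 g combustion sample mol Br = 0.0057634 mol
Divide by the smallest (0.0057634 mol): C 4.002, H 5.499, Br 1.000
Multiplying each by 2 gives whole numbers: C 8.00, H 11.00, Br 2.00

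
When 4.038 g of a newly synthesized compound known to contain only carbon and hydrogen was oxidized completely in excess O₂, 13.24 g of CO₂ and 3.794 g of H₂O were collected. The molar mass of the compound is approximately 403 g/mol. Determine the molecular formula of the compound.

C30H42

mol C = 13.24 g CO₂ ÷ 44.009 g/mol = 0.30085 mol
mol H = 2 × 3.794 g H₂O ÷ 18.015 g/mol = 0.42120 mol
Divide by the smallest (0.30085 mol): C 1.000, H 1.400
Multiplying each by 5 gives whole numbers: C 5.00, H 7.00
Empirical formula: C5H7
Empirical-formula mass = 67.11 g/mol; 403 ÷ 67.11 ≈ 6, so the molecular formula is C30H42.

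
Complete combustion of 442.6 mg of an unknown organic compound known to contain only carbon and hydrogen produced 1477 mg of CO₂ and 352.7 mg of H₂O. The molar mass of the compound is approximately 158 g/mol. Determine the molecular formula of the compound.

C12H14

mol C = 1.477 g CO₂ ÷ 44.009 g/mol = 0.033561 mol
mol H = 2 × 0.3527 g H₂O ÷ 18.015 g/mol = 0.039156 mol
Divide by the smallest (0.033561 mol): C 1.000, H 1.167
Multiplying each by 6 gives whole numbers: C 6.00, H 7.00
Empirical formula: C6H7
Empirical-formula mass = 79.12 g/mol; 158 ÷ 79.12 ≈ 2, so the molecular formula is C12H14.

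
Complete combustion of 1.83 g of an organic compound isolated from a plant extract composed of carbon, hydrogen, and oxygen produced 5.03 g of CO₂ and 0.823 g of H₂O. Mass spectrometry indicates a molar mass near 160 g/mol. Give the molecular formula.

C10H8O2

mol C = 5.03 g CO₂ ÷ 44.009 g/mol = 0.1143 mol
mol H = 2 × 0.823 g H₂O ÷ 18.015 g/mol = 0.09137 mol
mass O = 1.83 − (1.373 + 0.09210) = 0.3651 g → mol O = 0.3651 ÷ 15.999 = 0.02282 mol
Divide by the smallest (0.02282 mol): C 5.008, H 4.004, O 1.000
Empirical formula: C5H4O
Empirical-formula mass = 80.09 g/mol; 160 ÷ 80.09 ≈ 2, so the molecular formula is C10H8O2.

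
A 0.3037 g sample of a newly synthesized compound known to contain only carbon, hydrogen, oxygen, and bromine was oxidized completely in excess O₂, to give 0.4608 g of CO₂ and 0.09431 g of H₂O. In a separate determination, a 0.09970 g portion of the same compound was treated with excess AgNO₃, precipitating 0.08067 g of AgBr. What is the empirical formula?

C8H8BrO3

mol C = 0.4608 g CO₂ ÷ 44.009 g/mol = 0.010471 mol
mol H = 2 × 0.09431 g H₂O ÷ 18.015 g/mol = 0.010470 mol
From the AgBr data: mol Br per gram of compound = (0.08067 ÷ 187.772) ÷ 0.09970 = 0.0043091 mol/g, so in the 0.3037 g combustion sample mol Br = 0.0013087 mol
mass O = 0.3037 − (0.12576 + 0.010554 + 0.10457) = 0.062816 g → mol O = 0.062816 ÷ 15.999 = 0.0039262 mol
Divide by the smallest (0.0013087 mol): C 8.001, H 8.001, Br 1.000, O 3.000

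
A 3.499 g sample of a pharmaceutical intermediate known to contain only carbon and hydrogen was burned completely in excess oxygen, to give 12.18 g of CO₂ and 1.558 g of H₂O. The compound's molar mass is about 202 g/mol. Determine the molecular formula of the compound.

C16H10

mol C = 12.18 g CO₂ ÷ 44.009 g/mol = 0.27676 mol
mol H = 2 × 1.558 g H₂O ÷ 18.015 g/mol = 0.17297 mol
Divide by the smallest (0.17297 mol): C 1.600, H 1.000
Multiplying each by 5 gives whole numbers: C 8.00, H 5.00
Empirical formula: C8H5
Empirical-formula mass = 101.13 g/mol; 202 ÷ 101.13 ≈ 2, so the molecular formula is C16H10.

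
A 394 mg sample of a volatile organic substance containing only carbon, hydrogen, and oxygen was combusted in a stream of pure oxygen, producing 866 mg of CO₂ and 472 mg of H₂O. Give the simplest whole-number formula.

mol C = 0.866 g CO₂ ÷ 44.009 g/mol = 0.01968 mol
mol H = 2 × 0.472 g H₂O ÷ 18.015 g/mol = 0.05240 mol
mass O = 0.394 − (0.2363 + 0.05282) = 0.1048 g → mol O = 0.1048 ÷ 15.999 = 0.006552 mol
Divide by the smallest (0.006552 mol): C 3.003, H 7.997, O 1.000

C3H8O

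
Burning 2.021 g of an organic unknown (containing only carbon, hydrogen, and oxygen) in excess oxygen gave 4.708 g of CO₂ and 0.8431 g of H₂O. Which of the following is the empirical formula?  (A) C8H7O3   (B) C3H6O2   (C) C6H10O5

mol C = 4.708 g CO₂ ÷ 44.009 g/mol = 0.10698 mol
mol H = 2 × 0.8431 g H₂O ÷ 18.015 g/mol = 0.093600 mol
mass O = 2.021 − (1.2849 + 0.094349) = 0.64174 g → mol O = 0.64174 ÷ 15.999 = 0.040111 mol
Divide by the smallest (0.040111 mol): C 2.667, H 2.334, O 1.000
Multiplying each by 3 gives whole numbers: C 8.00, H 7.00, O 3.00

(A) C8H7O3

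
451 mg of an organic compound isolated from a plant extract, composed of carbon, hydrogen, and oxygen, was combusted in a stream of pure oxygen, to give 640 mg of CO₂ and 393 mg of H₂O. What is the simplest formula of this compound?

CH3O

mol C = 0.640 g CO₂ ÷ 44.009 g/mol = 0.01454 mol
mol H = 2 × 0.393 g H₂O ÷ 18.015 g/mol = 0.04363 mol
mass O = 0.451 − (0.1747 + 0.04398) = 0.2324 g → mol O = 0.2324 ÷ 15.999 = 0.01452 mol
Divide by the smallest (0.01452 mol): C 1.001, H 3.004, O 1.000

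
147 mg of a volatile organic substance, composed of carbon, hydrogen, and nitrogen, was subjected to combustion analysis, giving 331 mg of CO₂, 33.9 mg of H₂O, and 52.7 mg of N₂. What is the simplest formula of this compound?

mol C = 0.331 g CO₂ ÷ 44.009 g/mol = 0.007521 mol
mol H = 2 × 0.0339 g H₂O ÷ 18.015 g/mol = 0.003764 mol
mol N = 2 × 0.0527 g N₂ ÷ 28.014 g/mol = 0.003762 mol
Divide by the smallest (0.003762 mol): C 1.999, H 1.000, N 1.000

C2HN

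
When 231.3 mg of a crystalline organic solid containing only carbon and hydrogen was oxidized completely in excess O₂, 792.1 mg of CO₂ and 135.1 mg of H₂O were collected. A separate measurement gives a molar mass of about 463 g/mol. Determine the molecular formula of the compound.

mol C = 0.7921 g CO₂ ÷ 44.009 g/mol = 0.017999 mol
mol H = 2 × 0.1351 g H₂O ÷ 18.015 g/mol = 0.014999 mol
Divide by the smallest (0.014999 mol): C 1.200, H 1.000
Multiplying each by 5 gives whole numbers: C 6.00, H 5.00
Empirical formula: C6H5
Empirical-formula mass = 77.11 g/mol; 463 ÷ 77.11 ≈ 6, so the molecular formula is C36H30.

C36H30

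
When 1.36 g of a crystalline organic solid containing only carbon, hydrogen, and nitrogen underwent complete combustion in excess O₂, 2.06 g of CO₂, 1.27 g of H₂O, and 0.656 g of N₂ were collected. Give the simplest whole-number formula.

CH3N

mol C = 2.06 g CO₂ ÷ 44.009 g/mol = 0.04681 mol
mol H = 2 × 1.27 g H₂O ÷ 18.015 g/mol = 0.1410 mol
mol N = 2 × 0.656 g N₂ ÷ 28.014 g/mol = 0.04683 mol
Divide by the smallest (0.04681 mol): C 1.000, H 3.012, N 1.001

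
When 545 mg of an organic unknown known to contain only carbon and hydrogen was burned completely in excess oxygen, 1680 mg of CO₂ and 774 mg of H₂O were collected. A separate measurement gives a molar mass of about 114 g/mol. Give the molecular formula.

mol C = 1.68 g CO₂ ÷ 44.009 g/mol = 0.03817 mol
mol H = 2 × 0.774 g H₂O ÷ 18.015 g/mol = 0.08593 mol
Divide by the smallest (0.03817 mol): C 1.000, H 2.251
Multiplying each by 4 gives whole numbers: C 4.00, H 9.00
Empirical formula: C4H9
Empirical-formula mass = 57.12 g/mol; 114 ÷ 57.12 ≈ 2, so the molecular formula is C8H18.

C8H18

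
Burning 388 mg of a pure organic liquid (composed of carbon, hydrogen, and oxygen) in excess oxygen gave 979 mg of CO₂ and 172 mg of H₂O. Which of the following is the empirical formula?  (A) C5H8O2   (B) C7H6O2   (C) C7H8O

(B) C7H6O2

mol C = 0.979 g CO₂ ÷ 44.009 g/mol = 0.02225 mol
mol H = 2 × 0.172 g H₂O ÷ 18.015 g/mol = 0.01910 mol
mass O = 0.388 − (0.2672 + 0.01925) = 0.1016 g → mol O = 0.1016 ÷ 15.999 = 0.006348 mol
Divide by the smallest (0.006348 mol): C 3.504, H 3.008, O 1.000
Multiplying each by 2 gives whole numbers: C 7.01, H 6.02, O 2.00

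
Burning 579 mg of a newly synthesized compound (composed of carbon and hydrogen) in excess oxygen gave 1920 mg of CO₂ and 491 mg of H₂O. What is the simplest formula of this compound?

C4H5

mol C = 1.92 g CO₂ ÷ 44.009 g/mol = 0.04363 mol
mol H = 2 × 0.491 g H₂O ÷ 18.015 g/mol = 0.05451 mol
Divide by the smallest (0.04363 mol): C 1.000, H 1.249
Multiplying each by 4 gives whole numbers: C 4.00, H 5.00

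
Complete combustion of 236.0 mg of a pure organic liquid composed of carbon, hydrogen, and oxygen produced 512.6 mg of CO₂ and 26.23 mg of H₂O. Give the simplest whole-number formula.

C4HO2

mol C = 0.5126 g CO₂ ÷ 44.009 g/mol = 0.011648 mol
mol H = 2 × 0.02623 g H₂O ÷ 18.015 g/mol = 0.0029120 mol
mass O = 0.2360 − (0.13990 + 0.0029353) = 0.093165 g → mol O = 0.093165 ÷ 15.999 = 0.0058232 mol
Divide by the smallest (0.0029120 mol): C 4.000, H 1.000, O 2.000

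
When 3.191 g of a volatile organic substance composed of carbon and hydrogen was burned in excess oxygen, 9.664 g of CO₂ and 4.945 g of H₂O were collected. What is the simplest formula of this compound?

C2H5

mol C = 9.664 g CO₂ ÷ 44.009 g/mol = 0.21959 mol
mol H = 2 × 4.945 g H₂O ÷ 18.015 g/mol = 0.54899 mol
Divide by the smallest (0.21959 mol): C 1.000, H 2.500
Multiplying each by 2 gives whole numbers: C 2.00, H 5.00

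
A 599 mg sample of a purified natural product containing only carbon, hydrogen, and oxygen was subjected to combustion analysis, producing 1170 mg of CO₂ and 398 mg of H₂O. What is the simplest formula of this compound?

C9H15O5

mol C = 1.17 g CO₂ ÷ 44.009 g/mol = 0.02659 mol
mol H = 2 × 0.398 g H₂O ÷ 18.015 g/mol = 0.04419 mol
mass O = 0.599 − (0.3193 + 0.04454) = 0.2351 g → mol O = 0.2351 ÷ 15.999 = 0.01470 mol
Divide by the smallest (0.01470 mol): C 1.809, H 3.006, O 1.000
Multiplying each by 5 gives whole numbers: C 9.04, H 15.03, O 5.00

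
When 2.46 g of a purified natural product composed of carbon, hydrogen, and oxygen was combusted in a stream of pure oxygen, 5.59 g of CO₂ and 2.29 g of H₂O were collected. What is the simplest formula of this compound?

C3H6O

mol C = 5.59 g CO₂ ÷ 44.009 g/mol = 0.1270 mol
mol H = 2 × 2.29 g H₂O ÷ 18.015 g/mol = 0.2542 mol
mass O = 2.46 − (1.526 + 0.2563) = 0.6781 g → mol O = 0.6781 ÷ 15.999 = 0.04238 mol
Divide by the smallest (0.04238 mol): C 2.997, H 5.998, O 1.000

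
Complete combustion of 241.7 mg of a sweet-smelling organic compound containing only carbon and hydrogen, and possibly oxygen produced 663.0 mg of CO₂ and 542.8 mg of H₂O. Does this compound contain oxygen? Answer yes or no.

mol C = 0.6630 g CO₂ ÷ 44.009 g/mol = 0.015065 mol
mol H = 2 × 0.5428 g H₂O ÷ 18.015 g/mol = 0.060261 mol
C and H together account for 0.24169 g — essentially the entire 0.2417 g sample — so the compound contains no oxygen.

no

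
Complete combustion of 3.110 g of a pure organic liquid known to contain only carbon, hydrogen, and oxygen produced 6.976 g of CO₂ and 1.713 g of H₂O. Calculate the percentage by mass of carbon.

mol C = 6.976 g CO₂ ÷ 44.009 g/mol = 0.15851 mol
mol H = 2 × 1.713 g H₂O ÷ 18.015 g/mol = 0.19017 mol
mass O = 3.110 − (1.9039 + 0.19170) = 1.0144 g → mol O = 1.0144 ÷ 15.999 = 0.063404 mol
mass % C = 1.9039 g ÷ 3.110 g × 100%

61.22%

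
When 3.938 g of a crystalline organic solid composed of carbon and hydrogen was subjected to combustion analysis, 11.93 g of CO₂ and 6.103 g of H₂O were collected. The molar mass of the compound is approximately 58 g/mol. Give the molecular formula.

mol C = 11.93 g CO₂ ÷ 44.009 g/mol = 0.27108 mol
mol H = 2 × 6.103 g H₂O ÷ 18.015 g/mol = 0.67755 mol
Divide by the smallest (0.27108 mol): C 1.000, H 2.499
Multiplying each by 2 gives whole numbers: C 2.00, H 5.00
Empirical formula: C2H5
Empirical-formula mass = 29.06 g/mol; 58 ÷ 29.06 ≈ 2, so the molecular formula is C4H10.

C4H10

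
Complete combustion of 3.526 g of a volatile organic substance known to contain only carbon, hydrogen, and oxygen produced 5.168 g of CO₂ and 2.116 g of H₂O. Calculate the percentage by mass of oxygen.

mol C = 5.168 g CO₂ ÷ 44.009 g/mol = 0.11743 mol
mol H = 2 × 2.116 g H₂O ÷ 18.015 g/mol = 0.23492 mol
mass O = 3.526 − (1.4105 + 0.23679) = 1.8787 g → mol O = 1.8787 ÷ 15.999 = 0.11743 mol
mass % O = 1.8787 g ÷ 3.526 g × 100%

53.28%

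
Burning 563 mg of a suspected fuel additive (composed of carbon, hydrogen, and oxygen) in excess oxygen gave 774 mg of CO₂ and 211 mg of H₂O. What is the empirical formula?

C6H8O7

mol C = 0.774 g CO₂ ÷ 44.009 g/mol = 0.01759 mol
mol H = 2 × 0.211 g H₂O ÷ 18.015 g/mol = 0.02342 mol
mass O = 0.563 − (0.2112 + 0.02361) = 0.3281 g → mol O = 0.3281 ÷ 15.999 = 0.02051 mol
Divide by the smallest (0.01759 mol): C 1.000, H 1.332, O 1.166
Multiplying each by 6 gives whole numbers: C 6.00, H 7.99, O 7.00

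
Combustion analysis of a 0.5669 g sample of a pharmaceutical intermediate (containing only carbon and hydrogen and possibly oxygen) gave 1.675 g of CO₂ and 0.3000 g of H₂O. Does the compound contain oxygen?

mol C = 1.675 g CO₂ ÷ 44.009 g/mol = 0.038060 mol
mol H = 2 × 0.3000 g H₂O ÷ 18.015 g/mol = 0.033306 mol
C and H account for only 0.49072 g of the 0.5669 g sample; the remaining 0.076185 g must be oxygen.

yes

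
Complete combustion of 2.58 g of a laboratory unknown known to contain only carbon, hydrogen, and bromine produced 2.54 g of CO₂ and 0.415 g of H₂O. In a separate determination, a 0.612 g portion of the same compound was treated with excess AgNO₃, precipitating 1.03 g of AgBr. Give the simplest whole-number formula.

mol C = 2.54 g CO₂ ÷ 44.009 g/mol = 0.05772 mol
mol H = 2 × 0.415 g H₂O ÷ 18.015 g/mol = 0.04607 mol
From the AgBr data: mol Br per gram of compound = (1.03 ÷ 187.772) ÷ 0.612 = 0.008963 mol/g, so in the 2.58 g combustion sample mol Br = 0.02312 mol
Divide by the smallest (0.02312 mol): C 2.496, H 1.992, Br 1.000
Multiplying each by 2 gives whole numbers: C 4.99, H 3.98, Br 2.00

C5H4Br2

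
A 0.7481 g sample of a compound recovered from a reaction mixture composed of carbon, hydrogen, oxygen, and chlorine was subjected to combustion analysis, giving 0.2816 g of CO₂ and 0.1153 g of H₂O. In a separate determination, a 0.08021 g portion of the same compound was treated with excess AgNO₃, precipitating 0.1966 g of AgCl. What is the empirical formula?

CH2Cl2O2

mol C = 0.2816 g CO₂ ÷ 44.009 g/mol = 0.0063987 mol
mol H = 2 × 0.1153 g H₂O ÷ 18.015 g/mol = 0.012800 mol
From the AgCl data: mol Cl per gram of compound = (0.1966 ÷ 143.318) ÷ 0.08021 = 0.017102 mol/g, so in the 0.7481 g combustion sample mol Cl = 0.012794 mol
mass O = 0.7481 − (0.076855 + 0.012903 + 0.45356) = 0.20479 g → mol O = 0.20479 ÷ 15.999 = 0.012800 mol
Divide by the smallest (0.0063987 mol): C 1.000, H 2.000, Cl 2.000, O 2.000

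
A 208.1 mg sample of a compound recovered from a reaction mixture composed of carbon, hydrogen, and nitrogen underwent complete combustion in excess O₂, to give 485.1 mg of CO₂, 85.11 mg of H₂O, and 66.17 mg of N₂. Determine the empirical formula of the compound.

C7H6N3

mol C = 0.4851 g CO₂ ÷ 44.009 g/mol = 0.011023 mol
mol H = 2 × 0.08511 g H₂O ÷ 18.015 g/mol = 0.0094488 mol
mol N = 2 × 0.06617 g N₂ ÷ 28.014 g/mol = 0.0047241 mol
Divide by the smallest (0.0047241 mol): C 2.333, H 2.000, N 1.000
Multiplying each by 3 gives whole numbers: C 7.00, H 6.00, N 3.00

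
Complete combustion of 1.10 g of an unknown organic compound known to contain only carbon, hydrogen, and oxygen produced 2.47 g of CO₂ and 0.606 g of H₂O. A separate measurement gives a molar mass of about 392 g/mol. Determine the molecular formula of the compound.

C20H24O8

mol C = 2.47 g CO₂ ÷ 44.009 g/mol = 0.05612 mol
mol H = 2 × 0.606 g H₂O ÷ 18.015 g/mol = 0.06728 mol
mass O = 1.10 − (0.6741 + 0.06782) = 0.3581 g → mol O = 0.3581 ÷ 15.999 = 0.02238 mol
Divide by the smallest (0.02238 mol): C 2.508, H 3.006, O 1.000
Multiplying each by 2 gives whole numbers: C 5.02, H 6.01, O 2.00
Empirical formula: C5H6O2
Empirical-formula mass = 98.10 g/mol; 392 ÷ 98.10 ≈ 4, so the molecular formula is C20H24O8.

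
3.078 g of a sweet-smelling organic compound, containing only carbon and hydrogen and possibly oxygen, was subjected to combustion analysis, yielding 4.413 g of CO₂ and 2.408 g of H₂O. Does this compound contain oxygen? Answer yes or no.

mol C = 4.413 g CO₂ ÷ 44.009 g/mol = 0.10027 mol
mol H = 2 × 2.408 g H₂O ÷ 18.015 g/mol = 0.26733 mol
C and H account for only 1.4739 g of the 3.078 g sample; the remaining 1.6041 g must be oxygen.

yes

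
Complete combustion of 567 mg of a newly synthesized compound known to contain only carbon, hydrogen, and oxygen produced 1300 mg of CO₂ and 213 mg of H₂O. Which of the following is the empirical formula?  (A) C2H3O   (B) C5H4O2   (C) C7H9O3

mol C = 1.30 g CO₂ ÷ 44.009 g/mol = 0.02954 mol
mol H = 2 × 0.213 g H₂O ÷ 18.015 g/mol = 0.02365 mol
mass O = 0.567 − (0.3548 + 0.02384) = 0.1884 g → mol O = 0.1884 ÷ 15.999 = 0.01177 mol
Divide by the smallest (0.01177 mol): C 2.509, H 2.008, O 1.000
Multiplying each by 2 gives whole numbers: C 5.02, H 4.02, O 2.00

(B) C5H4O2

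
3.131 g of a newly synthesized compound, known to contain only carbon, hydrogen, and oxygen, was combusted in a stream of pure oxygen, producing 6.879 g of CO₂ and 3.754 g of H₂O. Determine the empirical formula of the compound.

mol C = 6.879 g CO₂ ÷ 44.009 g/mol = 0.15631 mol
mol H = 2 × 3.754 g H₂O ÷ 18.015 g/mol = 0.41676 mol
mass O = 3.131 − (1.8774 + 0.42010) = 0.83348 g → mol O = 0.83348 ÷ 15.999 = 0.052095 mol
Divide by the smallest (0.052095 mol): C 3.000, H 8.000, O 1.000

C3H8O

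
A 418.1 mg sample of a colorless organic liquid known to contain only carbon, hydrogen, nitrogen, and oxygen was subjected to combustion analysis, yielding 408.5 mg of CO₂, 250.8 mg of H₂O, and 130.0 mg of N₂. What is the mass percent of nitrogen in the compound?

mol C = 0.4085 g CO₂ ÷ 44.009 g/mol = 0.0092822 mol
mol H = 2 × 0.2508 g H₂O ÷ 18.015 g/mol = 0.027843 mol
mol N = 2 × 0.1300 g N₂ ÷ 28.014 g/mol = 0.0092811 mol
mass O = 0.4181 − (0.11149 + 0.028066 + 0.13000) = 0.14855 g → mol O = 0.14855 ÷ 15.999 = 0.0092847 mol
mass % N = 0.13000 g ÷ 0.4181 g × 100%

31.09%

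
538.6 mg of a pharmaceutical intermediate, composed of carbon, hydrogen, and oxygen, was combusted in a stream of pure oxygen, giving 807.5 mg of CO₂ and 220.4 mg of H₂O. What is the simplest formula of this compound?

C3H4O3

mol C = 0.8075 g CO₂ ÷ 44.009 g/mol = 0.018349 mol
mol H = 2 × 0.2204 g H₂O ÷ 18.015 g/mol = 0.024468 mol
mass O = 0.5386 − (0.22038 + 0.024664) = 0.29355 g → mol O = 0.29355 ÷ 15.999 = 0.018348 mol
Divide by the smallest (0.018348 mol): C 1.000, H 1.334, O 1.000
Multiplying each by 3 gives whole numbers: C 3.00, H 4.00, O 3.00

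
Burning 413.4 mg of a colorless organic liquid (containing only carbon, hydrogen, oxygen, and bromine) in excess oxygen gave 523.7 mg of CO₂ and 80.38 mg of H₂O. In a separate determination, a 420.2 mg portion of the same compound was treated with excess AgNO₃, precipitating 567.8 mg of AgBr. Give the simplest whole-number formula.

C8H6Br2O

mol C = 0.5237 g CO₂ ÷ 44.009 g/mol = 0.011900 mol
mol H = 2 × 0.08038 g H₂O ÷ 18.015 g/mol = 0.0089237 mol
From the AgBr data: mol Br per gram of compound = (0.5678 ÷ 187.772) ÷ 0.4202 = 0.0071963 mol/g, so in the 0.4134 g combustion sample mol Br = 0.0029749 mol
mass O = 0.4134 − (0.14293 + 0.0089951 + 0.23771) = 0.023766 g → mol O = 0.023766 ÷ 15.999 = 0.0014855 mol
Divide by the smallest (0.0014855 mol): C 8.011, H 6.007, Br 2.003, O 1.000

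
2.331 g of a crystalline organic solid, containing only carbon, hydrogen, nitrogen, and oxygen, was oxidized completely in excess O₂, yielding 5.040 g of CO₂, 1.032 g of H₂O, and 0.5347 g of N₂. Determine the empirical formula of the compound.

mol C = 5.040 g CO₂ ÷ 44.009 g/mol = 0.11452 mol
mol H = 2 × 1.032 g H₂O ÷ 18.015 g/mol = 0.11457 mol
mol N = 2 × 0.5347 g N₂ ÷ 28.014 g/mol = 0.038174 mol
mass O = 2.331 − (1.3755 + 0.11549 + 0.53470) = 0.30529 g → mol O = 0.30529 ÷ 15.999 = 0.019082 mol
Divide by the smallest (0.019082 mol): C 6.002, H 6.004, N 2.001, O 1.000

C6H6N2O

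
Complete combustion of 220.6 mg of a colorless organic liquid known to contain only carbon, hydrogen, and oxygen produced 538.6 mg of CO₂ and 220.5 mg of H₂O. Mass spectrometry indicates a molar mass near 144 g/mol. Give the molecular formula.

C8H16O2

mol C = 0.5386 g CO₂ ÷ 44.009 g/mol = 0.012238 mol
mol H = 2 × 0.2205 g H₂O ÷ 18.015 g/mol = 0.024480 mol
mass O = 0.2206 − (0.14700 + 0.024675) = 0.048929 g → mol O = 0.048929 ÷ 15.999 = 0.0030583 mol
Divide by the smallest (0.0030583 mol): C 4.002, H 8.004, O 1.000
Empirical formula: C4H8O
Empirical-formula mass = 72.11 g/mol; 144 ÷ 72.11 ≈ 2, so the molecular formula is C8H16O2.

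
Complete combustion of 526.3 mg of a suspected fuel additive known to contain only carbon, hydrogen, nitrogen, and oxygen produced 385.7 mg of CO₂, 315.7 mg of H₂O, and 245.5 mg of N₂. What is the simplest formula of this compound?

mol C = 0.3857 g CO₂ ÷ 44.009 g/mol = 0.0087641 mol
mol H = 2 × 0.3157 g H₂O ÷ 18.015 g/mol = 0.035049 mol
mol N = 2 × 0.2455 g N₂ ÷ 28.014 g/mol = 0.017527 mol
mass O = 0.5263 − (0.10527 + 0.035329 + 0.24550) = 0.14021 g → mol O = 0.14021 ÷ 15.999 = 0.0087634 mol
Divide by the smallest (0.0087634 mol): C 1.000, H 3.999, N 2.000, O 1.000

CH4N2O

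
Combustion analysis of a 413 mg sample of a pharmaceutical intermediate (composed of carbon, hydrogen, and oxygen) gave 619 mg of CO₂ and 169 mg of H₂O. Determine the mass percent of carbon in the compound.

40.9%

mol C = 0.619 g CO₂ ÷ 44.009 g/mol = 0.01407 mol
mol H = 2 × 0.169 g H₂O ÷ 18.015 g/mol = 0.01876 mol
mass O = 0.413 − (0.1689 + 0.01891) = 0.2251 g → mol O = 0.2251 ÷ 15.999 = 0.01407 mol
mass % C = 0.1689 g ÷ 0.413 g × 100%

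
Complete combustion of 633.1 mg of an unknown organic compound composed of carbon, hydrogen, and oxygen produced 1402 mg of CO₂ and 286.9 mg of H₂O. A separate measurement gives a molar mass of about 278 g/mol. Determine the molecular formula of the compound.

mol C = 1.402 g CO₂ ÷ 44.009 g/mol = 0.031857 mol
mol H = 2 × 0.2869 g H₂O ÷ 18.015 g/mol = 0.031851 mol
mass O = 0.6331 − (0.38264 + 0.032106) = 0.21836 g → mol O = 0.21836 ÷ 15.999 = 0.013648 mol
Divide by the smallest (0.013648 mol): C 2.334, H 2.334, O 1.000
Multiplying each by 3 gives whole numbers: C 7.00, H 7.00, O 3.00
Empirical formula: C7H7O3
Empirical-formula mass = 139.13 g/mol; 278 ÷ 139.13 ≈ 2, so the molecular formula is C14H14O6.

C14H14O6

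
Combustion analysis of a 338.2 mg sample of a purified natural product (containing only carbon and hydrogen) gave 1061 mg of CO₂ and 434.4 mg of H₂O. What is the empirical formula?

CH2

mol C = 1.061 g CO₂ ÷ 44.009 g/mol = 0.024109 mol
mol H = 2 × 0.4344 g H₂O ÷ 18.015 g/mol = 0.048226 mol
Divide by the smallest (0.024109 mol): C 1.000, H 2.000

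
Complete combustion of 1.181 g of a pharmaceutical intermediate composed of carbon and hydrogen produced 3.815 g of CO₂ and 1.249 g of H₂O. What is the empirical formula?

C5H8

mol C = 3.815 g CO₂ ÷ 44.009 g/mol = 0.086687 mol
mol H = 2 × 1.249 g H₂O ÷ 18.015 g/mol = 0.13866 mol
Divide by the smallest (0.086687 mol): C 1.000, H 1.600
Multiplying each by 5 gives whole numbers: C 5.00, H 8.00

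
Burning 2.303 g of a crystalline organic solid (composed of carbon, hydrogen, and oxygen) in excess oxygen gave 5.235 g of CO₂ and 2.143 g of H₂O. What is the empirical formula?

mol C = 5.235 g CO₂ ÷ 44.009 g/mol = 0.11895 mol
mol H = 2 × 2.143 g H₂O ÷ 18.015 g/mol = 0.23791 mol
mass O = 2.303 − (1.4287 + 0.23982) = 0.63444 g → mol O = 0.63444 ÷ 15.999 = 0.039655 mol
Divide by the smallest (0.039655 mol): C 3.000, H 6.000, O 1.000

C3H6O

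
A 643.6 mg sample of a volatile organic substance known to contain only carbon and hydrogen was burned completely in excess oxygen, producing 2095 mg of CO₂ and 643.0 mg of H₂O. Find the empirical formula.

mol C = 2.095 g CO₂ ÷ 44.009 g/mol = 0.047604 mol
mol H = 2 × 0.6430 g H₂O ÷ 18.015 g/mol = 0.071385 mol
Divide by the smallest (0.047604 mol): C 1.000, H 1.500
Multiplying each by 2 gives whole numbers: C 2.00, H 3.00

C2H3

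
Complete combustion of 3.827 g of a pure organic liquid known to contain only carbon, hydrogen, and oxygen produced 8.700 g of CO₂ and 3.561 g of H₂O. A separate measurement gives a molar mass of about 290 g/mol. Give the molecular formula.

C15H30O5

mol C = 8.700 g CO₂ ÷ 44.009 g/mol = 0.19769 mol
mol H = 2 × 3.561 g H₂O ÷ 18.015 g/mol = 0.39534 mol
mass O = 3.827 − (2.3744 + 0.39850) = 1.0541 g → mol O = 1.0541 ÷ 15.999 = 0.065884 mol
Divide by the smallest (0.065884 mol): C 3.001, H 6.000, O 1.000
Empirical formula: C3H6O
Empirical-formula mass = 58.08 g/mol; 290 ÷ 58.08 ≈ 5, so the molecular formula is C15H30O5.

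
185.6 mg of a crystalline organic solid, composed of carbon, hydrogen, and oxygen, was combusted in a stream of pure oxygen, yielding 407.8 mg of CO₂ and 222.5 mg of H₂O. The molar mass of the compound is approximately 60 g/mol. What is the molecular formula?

C3H8O

mol C = 0.4078 g CO₂ ÷ 44.009 g/mol = 0.0092663 mol
mol H = 2 × 0.2225 g H₂O ÷ 18.015 g/mol = 0.024702 mol
mass O = 0.1856 − (0.11130 + 0.024899) = 0.049403 g → mol O = 0.049403 ÷ 15.999 = 0.0030879 mol
Divide by the smallest (0.0030879 mol): C 3.001, H 7.999, O 1.000
Empirical formula: C3H8O
Empirical-formula mass = 60.10 g/mol; 60 ÷ 60.10 ≈ 1, so the molecular formula is C3H8O.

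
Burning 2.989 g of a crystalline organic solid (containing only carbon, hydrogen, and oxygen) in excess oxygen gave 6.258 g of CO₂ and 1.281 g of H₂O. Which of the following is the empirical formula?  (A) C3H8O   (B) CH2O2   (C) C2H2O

mol C = 6.258 g CO₂ ÷ 44.009 g/mol = 0.14220 mol
mol H = 2 × 1.281 g H₂O ÷ 18.015 g/mol = 0.14221 mol
mass O = 2.989 − (1.7079 + 0.14335) = 1.1377 g → mol O = 1.1377 ÷ 15.999 = 0.071111 mol
Divide by the smallest (0.071111 mol): C 2.000, H 2.000, O 1.000

(C) C2H2O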